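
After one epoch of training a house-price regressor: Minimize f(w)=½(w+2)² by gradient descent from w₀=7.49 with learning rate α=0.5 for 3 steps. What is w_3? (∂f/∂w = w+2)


step 1: grad = 7.49+2 = 9.49; w = 7.49 - 0.5·(9.49) = 2.745
step 2: grad = 2.745+2 = 4.745; w = 2.745 - 0.5·(4.745) = 0.3725
step 3: grad = 0.3725+2 = 2.3725; w = 0.3725 - 0.5·(2.3725) = -0.81375

-0.81375


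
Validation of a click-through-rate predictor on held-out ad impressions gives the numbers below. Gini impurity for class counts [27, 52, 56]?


Probabilities: [27/135, 52/135, 56/135] ≈ [0.2, 0.3852, 0.4148]
Σpᵢ² = (729 + 2704 + 3136)/135² = 6569/18225
Gini = 1 - Σpᵢ² = 1 - 6569/18225 = 0.6396

0.6396


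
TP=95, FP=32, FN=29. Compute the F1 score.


Precision = 95/127 = 0.748
Recall = 95/124 = 0.7661
F1 = 2·P·R/(P+R) = 2·TP/(2·TP+FP+FN) = 190/(190+32+29) = 190/251 = 0.757

0.757


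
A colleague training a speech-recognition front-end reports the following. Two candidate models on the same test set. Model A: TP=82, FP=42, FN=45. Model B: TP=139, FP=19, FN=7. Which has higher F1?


Model A: P=82/124=0.6613, R=82/127=0.6457, F1=2PR/(P+R)=2TP/(2TP+FP+FN)=164/251=0.6534
Model B: P=139/158=0.8797, R=139/146=0.9521, F1=2PR/(P+R)=2TP/(2TP+FP+FN)=278/304=0.9145
0.6534 < 0.9145 → Model B

Model B


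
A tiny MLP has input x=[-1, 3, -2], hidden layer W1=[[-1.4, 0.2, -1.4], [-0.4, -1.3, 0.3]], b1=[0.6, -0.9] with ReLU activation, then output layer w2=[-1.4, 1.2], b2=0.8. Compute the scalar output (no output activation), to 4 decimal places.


z1[0] = (-1.4)·(-1) + (0.2)·(3) + (-1.4)·(-2) + 0.6 = 5.4
z1[1] = (-0.4)·(-1) + (-1.3)·(3) + (0.3)·(-2) - 0.9 = -5.0
h = ReLU(z1) = [5.4, 0.0]
output = (-1.4)·(5.4) + (1.2)·(0.0) + 0.8 = -6.76

-6.76


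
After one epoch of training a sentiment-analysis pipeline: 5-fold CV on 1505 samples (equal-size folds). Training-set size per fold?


Fold size = 1505/5 = 301
Training per fold = 1505 - 301 = 1204

1204


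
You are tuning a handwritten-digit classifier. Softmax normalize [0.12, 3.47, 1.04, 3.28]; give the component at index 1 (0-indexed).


Exponentials: e^0.12=1.1275, e^3.47=32.1367, e^1.04=2.8292, e^3.28=26.5758
Sum = 62.6692
Softmax = [0.018, 0.5128, 0.0451, 0.4241]
p[1] = 32.1367/62.6692 = 0.5128

0.5128


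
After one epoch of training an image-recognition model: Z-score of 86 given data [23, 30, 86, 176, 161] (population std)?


μ = 95.2, σ = 63.8855
z = (86 - 95.2)/63.8855 = -0.144

-0.144


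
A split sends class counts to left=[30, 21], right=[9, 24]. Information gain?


Parent = [39, 45], H_parent = 0.9963
H_left = 0.9774 (n=51), H_right = 0.8454 (n=33)
H_children = (51/84)·0.9774 + (33/84)·0.8454 = 0.9255
IG = 0.9963 - 0.9255 = 0.0708

0.0708


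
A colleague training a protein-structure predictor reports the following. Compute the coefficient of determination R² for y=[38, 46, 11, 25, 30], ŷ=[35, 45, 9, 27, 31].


ȳ = 30
SS_res = Σ(y-ŷ)² = 19
SS_tot = Σ(y-ȳ)² = 706
R² = 1 - SS_res/SS_tot = 1 - 0.0269 = 0.9731

0.9731


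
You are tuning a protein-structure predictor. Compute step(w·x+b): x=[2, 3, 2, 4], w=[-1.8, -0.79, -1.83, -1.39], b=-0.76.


z = (2)·(-1.8) + (3)·(-0.79) + (2)·(-1.83) + (4)·(-1.39) - 0.76
  = -15.95
step(z) = 0 (z<0)

0


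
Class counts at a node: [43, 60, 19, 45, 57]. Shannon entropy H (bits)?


Probabilities: [43/224, 60/224, 19/224, 45/224, 57/224] ≈ [0.192, 0.2679, 0.0848, 0.2009, 0.2545]
H = -((43/224)·log₂(43/224) + (60/224)·log₂(60/224) + (19/224)·log₂(19/224) + (45/224)·log₂(45/224) + (57/224)·log₂(57/224))
  = 2.2357 bits

2.2357 bits


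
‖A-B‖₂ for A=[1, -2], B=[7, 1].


d = √((1-7)² + (-2-1)²)
  = √(36 + 9)
  = √45 = 6.7082

6.7082


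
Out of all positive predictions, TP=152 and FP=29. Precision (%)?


Precision = TP/(TP+FP)
= 152/(152+29)
= 152/181 = 83.98%

83.98%


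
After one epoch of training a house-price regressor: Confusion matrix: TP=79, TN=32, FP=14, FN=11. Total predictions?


Total = TP + TN + FP + FN
= 79 + 32 + 14 + 11
= 136
(Predicted positive: 93, predicted negative: 43)

136


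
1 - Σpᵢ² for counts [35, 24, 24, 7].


Probabilities: [35/90, 24/90, 24/90, 7/90] ≈ [0.3889, 0.2667, 0.2667, 0.0778]
Σpᵢ² = (1225 + 576 + 576 + 49)/90² = 2426/8100
Gini = 1 - Σpᵢ² = 1 - 2426/8100 = 0.7005

0.7005


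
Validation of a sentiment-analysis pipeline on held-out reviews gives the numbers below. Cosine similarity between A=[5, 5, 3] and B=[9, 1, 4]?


A·B = 5·9 + 5·1 + 3·4 = 62
‖A‖ = √59 = 7.6811, ‖B‖ = √98 = 9.8995
cos = 62/(√59·√98) = 62/√5782 = 0.8154

0.8154


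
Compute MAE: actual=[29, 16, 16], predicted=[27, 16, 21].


Absolute errors: |29-27|=2, |16-16|=0, |16-21|=5
Sum = 7
MAE = 7/3 = 7/3

7/3


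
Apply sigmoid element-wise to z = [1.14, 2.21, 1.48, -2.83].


σ(1.14) = 1/(1+e^-1.14) = 0.7577
σ(2.21) = 1/(1+e^-2.21) = 0.9011
σ(1.48) = 1/(1+e^-1.48) = 0.8146
σ(-2.83) = 1/(1+e^2.83) = 0.0557
result = [0.7577, 0.9011, 0.8146, 0.0557]

[0.7577, 0.9011, 0.8146, 0.0557]


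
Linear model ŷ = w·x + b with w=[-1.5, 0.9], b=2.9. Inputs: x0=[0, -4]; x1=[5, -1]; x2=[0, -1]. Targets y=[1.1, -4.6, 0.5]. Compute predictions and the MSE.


ŷ0 = (-1.5)·(0) + (0.9)·(-4) + 2.9 = -0.7
ŷ1 = (-1.5)·(5) + (0.9)·(-1) + 2.9 = -5.5
ŷ2 = (-1.5)·(0) + (0.9)·(-1) + 2.9 = 2.0
errors² = [3.24, 0.81, 2.25]
MSE = 6.3000/3 = 2.1

2.1


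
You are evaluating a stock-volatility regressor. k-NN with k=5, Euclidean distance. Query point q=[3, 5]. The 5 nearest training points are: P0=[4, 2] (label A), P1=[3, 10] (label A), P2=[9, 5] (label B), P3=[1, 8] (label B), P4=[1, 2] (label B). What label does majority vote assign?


d(q,P0) = 3.1623  (label A)
d(q,P1) = 5.0  (label A)
d(q,P2) = 6.0  (label B)
d(q,P3) = 3.6056  (label B)
d(q,P4) = 3.6056  (label B)
Votes: A=2, B=3
Majority → B

B


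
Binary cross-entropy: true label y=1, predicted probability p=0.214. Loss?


BCE = -[y·ln(p) + (1-y)·ln(1-p)]
= -1·ln(0.214) - 0
= -ln(0.214) = 1.5418

1.5418


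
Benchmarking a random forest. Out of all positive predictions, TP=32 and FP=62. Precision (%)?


Precision = TP/(TP+FP)
= 32/(32+62)
= 32/94 = 34.04%

34.04%


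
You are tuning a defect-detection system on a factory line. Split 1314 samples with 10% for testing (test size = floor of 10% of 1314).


Test = ⌊1314·10/100⌋ = 131
Train = 1314 - 131 = 1183

Train: 1183, Test: 131


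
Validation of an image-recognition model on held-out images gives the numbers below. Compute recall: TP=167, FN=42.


Recall = TP/(TP+FN)
= 167/(167+42)
= 167/209 = 79.9%

79.9%


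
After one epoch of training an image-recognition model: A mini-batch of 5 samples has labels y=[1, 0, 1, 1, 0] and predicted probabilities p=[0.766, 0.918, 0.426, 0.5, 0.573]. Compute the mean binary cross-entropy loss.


L[0] = -ln(0.766) = 0.2666
L[1] = -ln(1-0.918) = -ln(0.082) = 2.501
L[2] = -ln(0.426) = 0.8533
L[3] = -ln(0.5) = 0.6931
L[4] = -ln(1-0.573) = -ln(0.427) = 0.851
mean = (0.2666 + 2.501 + 0.8533 + 0.6931 + 0.851)/5 = 1.033

1.033


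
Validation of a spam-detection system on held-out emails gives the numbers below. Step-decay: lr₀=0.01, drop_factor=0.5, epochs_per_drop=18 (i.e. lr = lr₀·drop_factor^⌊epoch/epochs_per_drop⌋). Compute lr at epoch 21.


n_drops = ⌊21/18⌋ = 1
lr = 0.01·0.5^1 = 0.01·0.5 = 0.005

0.005


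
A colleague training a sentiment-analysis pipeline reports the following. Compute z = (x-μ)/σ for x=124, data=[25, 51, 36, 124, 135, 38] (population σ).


μ = 68.1667, σ = 44.134
z = (124 - 68.1667)/44.134 = 1.2651

1.2651


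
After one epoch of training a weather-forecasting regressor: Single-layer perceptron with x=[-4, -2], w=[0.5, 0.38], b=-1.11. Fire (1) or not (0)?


z = (-4)·(0.5) + (-2)·(0.38) - 1.11
  = -3.87
step(z) = 0 (z<0)

0


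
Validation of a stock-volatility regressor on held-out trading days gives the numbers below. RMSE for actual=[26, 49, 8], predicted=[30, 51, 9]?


MSE = 21/3 = 7
RMSE = √(21/3) = 2.6458

2.6458


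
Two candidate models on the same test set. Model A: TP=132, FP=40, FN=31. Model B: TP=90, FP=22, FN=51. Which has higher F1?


Model A: P=132/172=0.7674, R=132/163=0.8098, F1=2PR/(P+R)=2TP/(2TP+FP+FN)=264/335=0.7881
Model B: P=90/112=0.8036, R=90/141=0.6383, F1=2PR/(P+R)=2TP/(2TP+FP+FN)=180/253=0.7115
0.7881 > 0.7115 → Model A

Model A


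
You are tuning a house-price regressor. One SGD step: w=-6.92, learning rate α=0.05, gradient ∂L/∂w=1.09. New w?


w_new = w - α·∇
= -6.92 - 0.05·1.09
= -6.92 - 0.0545
= -6.9745

-6.9745


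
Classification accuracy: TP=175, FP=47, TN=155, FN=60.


Accuracy = (TP+TN)/(TP+TN+FP+FN)
= (175+155)/(437)
= 330/437 = 75.51%

75.51%


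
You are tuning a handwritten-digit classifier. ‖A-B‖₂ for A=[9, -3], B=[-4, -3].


d = √((9+ 4)² + (-3+ 3)²)
  = √(169 + 0)
  = √169 = 13.0

13.0


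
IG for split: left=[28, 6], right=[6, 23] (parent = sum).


Parent = [34, 29], H_parent = 0.9955
H_left = 0.6723 (n=34), H_right = 0.7355 (n=29)
H_children = (34/63)·0.6723 + (29/63)·0.7355 = 0.7014
IG = 0.9955 - 0.7014 = 0.2941

0.2941


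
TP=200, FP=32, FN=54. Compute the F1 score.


Precision = 200/232 = 0.8621
Recall = 200/254 = 0.7874
F1 = 2·P·R/(P+R) = 2·TP/(2·TP+FP+FN) = 400/(400+32+54) = 400/486 = 0.823

0.823


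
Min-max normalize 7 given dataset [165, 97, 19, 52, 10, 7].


min=7, max=165
(7-7)/(165-7) = 0/158 = 0.0

0.0


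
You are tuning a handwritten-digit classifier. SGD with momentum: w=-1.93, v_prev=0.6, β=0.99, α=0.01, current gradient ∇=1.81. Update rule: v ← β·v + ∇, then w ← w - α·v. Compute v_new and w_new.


v_new = 0.99·0.6 + 1.81 = 0.594 + 1.81 = 2.404
w_new = -1.93 - 0.01·2.404 = -1.93 - 0.02404 = -1.95404

v_new=2.404, w_new=-1.95404


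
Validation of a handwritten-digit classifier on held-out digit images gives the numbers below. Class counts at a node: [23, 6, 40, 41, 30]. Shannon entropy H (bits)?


Probabilities: [23/140, 6/140, 40/140, 41/140, 30/140] ≈ [0.1643, 0.0429, 0.2857, 0.2929, 0.2143]
H = -((23/140)·log₂(23/140) + (6/140)·log₂(6/140) + (40/140)·log₂(40/140) + (41/140)·log₂(41/140) + (30/140)·log₂(30/140))
  = 2.1343 bits

2.1343 bits


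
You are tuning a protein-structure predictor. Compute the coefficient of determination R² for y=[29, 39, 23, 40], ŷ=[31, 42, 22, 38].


ȳ = 32.75
SS_res = Σ(y-ŷ)² = 18
SS_tot = Σ(y-ȳ)² = 200.75
R² = 1 - SS_res/SS_tot = 1 - 0.0897 = 0.9103

0.9103


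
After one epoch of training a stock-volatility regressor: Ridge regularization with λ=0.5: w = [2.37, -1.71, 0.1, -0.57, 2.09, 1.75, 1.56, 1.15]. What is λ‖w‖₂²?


‖w‖₂² = (2.37)² + (-1.71)² + (0.1)² + (-0.57)² + (2.09)² + (1.75)² + (1.56)² + (1.15)²
     = 5.6169 + 2.9241 + 0.01 + 0.3249 + 4.3681 + 3.0625 + 2.4336 + 1.3225
     = 20.0626
λ·‖w‖₂² = 0.5·20.0626 = 10.0313

10.0313


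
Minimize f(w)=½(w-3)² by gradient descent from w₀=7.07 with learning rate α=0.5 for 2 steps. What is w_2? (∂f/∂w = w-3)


step 1: grad = 7.07-3 = 4.07; w = 7.07 - 0.5·(4.07) = 5.035
step 2: grad = 5.035-3 = 2.035; w = 5.035 - 0.5·(2.035) = 4.0175

4.0175


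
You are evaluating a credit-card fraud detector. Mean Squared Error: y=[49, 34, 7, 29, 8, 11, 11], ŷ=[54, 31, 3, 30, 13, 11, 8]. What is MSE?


Squared errors: (49-54)²=25, (34-31)²=9, (7-3)²=16, (29-30)²=1, (8-13)²=25, (11-11)²=0, (11-8)²=9
Sum = 85
MSE = 85/7 = 85/7

85/7


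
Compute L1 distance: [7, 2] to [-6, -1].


d = |7+ 6| + |2+ 1|
  = 13 + 3
  = 16

16


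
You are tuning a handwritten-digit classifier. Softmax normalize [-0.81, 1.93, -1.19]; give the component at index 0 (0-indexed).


Exponentials: e^-0.81=0.4449, e^1.93=6.8895, e^-1.19=0.3042
Sum = 7.6386
Softmax = [0.0582, 0.9019, 0.0398]
p[0] = 0.4449/7.6386 = 0.0582

0.0582


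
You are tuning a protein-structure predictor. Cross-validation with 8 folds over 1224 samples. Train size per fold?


Fold size = 1224/8 = 153
Training per fold = 1224 - 153 = 1071

1071


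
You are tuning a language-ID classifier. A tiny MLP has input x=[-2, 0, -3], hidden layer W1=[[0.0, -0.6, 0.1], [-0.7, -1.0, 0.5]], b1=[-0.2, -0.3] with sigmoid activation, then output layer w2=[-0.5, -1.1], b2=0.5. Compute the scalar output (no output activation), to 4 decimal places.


z1[0] = (0.0)·(-2) + (-0.6)·(0) + (0.1)·(-3) - 0.2 = -0.5
z1[1] = (-0.7)·(-2) + (-1.0)·(0) + (0.5)·(-3) - 0.3 = -0.4
h = sigmoid(z1) = [0.3775, 0.4013]
output = (-0.5)·(0.3775) + (-1.1)·(0.4013) + 0.5 = -0.1302

-0.1302


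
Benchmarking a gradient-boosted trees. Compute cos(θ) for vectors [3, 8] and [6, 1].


A·B = 3·6 + 8·1 = 26
‖A‖ = √73 = 8.544, ‖B‖ = √37 = 6.0828
cos = 26/(√73·√37) = 26/√2701 = 0.5003

0.5003


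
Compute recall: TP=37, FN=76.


Recall = TP/(TP+FN)
= 37/(37+76)
= 37/113 = 32.74%

32.74%


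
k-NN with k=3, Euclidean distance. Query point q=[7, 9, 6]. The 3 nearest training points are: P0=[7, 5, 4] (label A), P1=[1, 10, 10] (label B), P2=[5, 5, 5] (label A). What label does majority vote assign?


d(q,P0) = 4.4721  (label A)
d(q,P1) = 7.2801  (label B)
d(q,P2) = 4.5826  (label A)
Votes: A=2, B=1
Majority → A

A


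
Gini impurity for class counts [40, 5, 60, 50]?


Probabilities: [40/155, 5/155, 60/155, 50/155] ≈ [0.2581, 0.0323, 0.3871, 0.3226]
Σpᵢ² = (1600 + 25 + 3600 + 2500)/155² = 7725/24025
Gini = 1 - Σpᵢ² = 1 - 7725/24025 = 0.6785

0.6785


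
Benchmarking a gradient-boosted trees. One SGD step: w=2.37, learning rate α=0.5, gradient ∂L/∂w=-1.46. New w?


w_new = w - α·∇
= 2.37 - 0.5·-1.46
= 2.37 + 0.73
= 3.1

3.1


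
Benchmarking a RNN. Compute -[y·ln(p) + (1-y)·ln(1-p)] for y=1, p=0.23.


BCE = -[y·ln(p) + (1-y)·ln(1-p)]
= -1·ln(0.23) - 0
= -ln(0.23) = 1.4697

1.4697


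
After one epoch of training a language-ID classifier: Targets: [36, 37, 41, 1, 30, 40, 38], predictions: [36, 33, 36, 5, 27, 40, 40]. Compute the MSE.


Squared errors: (36-36)²=0, (37-33)²=16, (41-36)²=25, (1-5)²=16, (30-27)²=9, (40-40)²=0, (38-40)²=4
Sum = 70
MSE = 70/7 = 10

10


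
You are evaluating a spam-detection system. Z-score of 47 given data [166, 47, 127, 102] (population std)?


μ = 110.5, σ = 43.177
z = (47 - 110.5)/43.177 = -1.4707

-1.4707


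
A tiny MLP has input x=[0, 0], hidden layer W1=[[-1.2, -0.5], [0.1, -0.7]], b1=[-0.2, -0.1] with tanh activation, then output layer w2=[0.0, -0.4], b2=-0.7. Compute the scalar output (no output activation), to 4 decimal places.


z1[0] = (-1.2)·(0) + (-0.5)·(0) - 0.2 = -0.2
z1[1] = (0.1)·(0) + (-0.7)·(0) - 0.1 = -0.1
h = tanh(z1) = [-0.1974, -0.0997]
output = (0.0)·(-0.1974) + (-0.4)·(-0.0997) - 0.7 = -0.6601

-0.6601


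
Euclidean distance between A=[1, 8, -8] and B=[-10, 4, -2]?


d = √((1+ 10)² + (8-4)² + (-8+ 2)²)
  = √(121 + 16 + 36)
  = √173 = 13.1529

13.1529


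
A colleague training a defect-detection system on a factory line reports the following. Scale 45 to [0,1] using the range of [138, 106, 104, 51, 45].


min=45, max=138
(45-45)/(138-45) = 0/93 = 0.0

0.0


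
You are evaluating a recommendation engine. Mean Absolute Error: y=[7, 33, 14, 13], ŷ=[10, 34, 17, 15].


Absolute errors: |7-10|=3, |33-34|=1, |14-17|=3, |13-15|=2
Sum = 9
MAE = 9/4 = 9/4

9/4


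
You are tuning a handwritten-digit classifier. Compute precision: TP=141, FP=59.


Precision = TP/(TP+FP)
= 141/(141+59)
= 141/200 = 70.5%

70.5%


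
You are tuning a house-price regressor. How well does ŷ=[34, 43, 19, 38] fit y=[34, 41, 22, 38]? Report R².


ȳ = 33.75
SS_res = Σ(y-ŷ)² = 13
SS_tot = Σ(y-ȳ)² = 208.75
R² = 1 - SS_res/SS_tot = 1 - 0.0623 = 0.9377

0.9377


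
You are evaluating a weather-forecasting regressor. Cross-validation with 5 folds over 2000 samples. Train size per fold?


Fold size = 2000/5 = 400
Training per fold = 2000 - 400 = 1600

1600


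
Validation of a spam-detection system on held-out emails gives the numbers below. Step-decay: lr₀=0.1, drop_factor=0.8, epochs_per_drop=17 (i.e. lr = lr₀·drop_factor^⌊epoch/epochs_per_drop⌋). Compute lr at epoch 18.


n_drops = ⌊18/17⌋ = 1
lr = 0.1·0.8^1 = 0.1·0.8 = 0.08

0.08


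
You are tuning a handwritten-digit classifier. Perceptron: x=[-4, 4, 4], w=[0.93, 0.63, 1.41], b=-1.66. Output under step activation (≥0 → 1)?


z = (-4)·(0.93) + (4)·(0.63) + (4)·(1.41) - 1.66
  = 2.78
step(z) = 1 (z≥0)

1


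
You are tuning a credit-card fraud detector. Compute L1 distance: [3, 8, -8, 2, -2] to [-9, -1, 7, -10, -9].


d = |3+ 9| + |8+ 1| + |-8-7| + |2+ 10| + |-2+ 9|
  = 12 + 9 + 15 + 12 + 7
  = 55

55


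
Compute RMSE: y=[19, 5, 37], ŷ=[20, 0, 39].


MSE = 30/3 = 10
RMSE = √(30/3) = 3.1623

3.1623


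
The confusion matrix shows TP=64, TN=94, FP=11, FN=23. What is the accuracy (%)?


Accuracy = (TP+TN)/(TP+TN+FP+FN)
= (64+94)/(192)
= 158/192 = 82.29%

82.29%


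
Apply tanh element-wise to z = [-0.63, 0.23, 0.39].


tanh(-0.63) = -0.5581
tanh(0.23) = 0.226
tanh(0.39) = 0.3714
result = [-0.5581, 0.226, 0.3714]

[-0.5581, 0.226, 0.3714]


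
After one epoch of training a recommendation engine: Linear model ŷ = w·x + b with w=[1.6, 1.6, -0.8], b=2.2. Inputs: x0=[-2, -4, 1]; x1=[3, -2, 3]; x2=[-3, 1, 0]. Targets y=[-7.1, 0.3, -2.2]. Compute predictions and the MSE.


ŷ0 = (1.6)·(-2) + (1.6)·(-4) + (-0.8)·(1) + 2.2 = -8.2
ŷ1 = (1.6)·(3) + (1.6)·(-2) + (-0.8)·(3) + 2.2 = 1.4
ŷ2 = (1.6)·(-3) + (1.6)·(1) + (-0.8)·(0) + 2.2 = -1.0
errors² = [1.21, 1.21, 1.44]
MSE = 3.8600/3 = 1.2867

1.2867


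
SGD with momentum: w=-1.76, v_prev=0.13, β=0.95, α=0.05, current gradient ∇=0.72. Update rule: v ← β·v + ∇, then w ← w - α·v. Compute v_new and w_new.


v_new = 0.95·0.13 + 0.72 = 0.1235 + 0.72 = 0.8435
w_new = -1.76 - 0.05·0.8435 = -1.76 - 0.042175 = -1.802175

v_new=0.8435, w_new=-1.802175


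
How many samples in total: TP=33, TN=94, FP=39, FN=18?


Total = TP + TN + FP + FN
= 33 + 94 + 39 + 18
= 184
(Predicted positive: 72, predicted negative: 112)

184


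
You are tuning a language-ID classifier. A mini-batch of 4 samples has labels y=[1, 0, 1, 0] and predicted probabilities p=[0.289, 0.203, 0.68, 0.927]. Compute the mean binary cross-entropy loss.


L[0] = -ln(0.289) = 1.2413
L[1] = -ln(1-0.203) = -ln(0.797) = 0.2269
L[2] = -ln(0.68) = 0.3857
L[3] = -ln(1-0.927) = -ln(0.073) = 2.6173
mean = (1.2413 + 0.2269 + 0.3857 + 2.6173)/4 = 1.1178

1.1178


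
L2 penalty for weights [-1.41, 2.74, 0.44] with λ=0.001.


‖w‖₂² = (-1.41)² + (2.74)² + (0.44)²
     = 1.9881 + 7.5076 + 0.1936
     = 9.6893
λ·‖w‖₂² = 0.001·9.6893 = 0.009689

0.009689


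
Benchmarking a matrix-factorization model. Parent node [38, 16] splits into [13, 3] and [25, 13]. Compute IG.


Parent = [38, 16], H_parent = 0.8767
H_left = 0.6962 (n=16), H_right = 0.9268 (n=38)
H_children = (16/54)·0.6962 + (38/54)·0.9268 = 0.8585
IG = 0.8767 - 0.8585 = 0.0182

0.0182


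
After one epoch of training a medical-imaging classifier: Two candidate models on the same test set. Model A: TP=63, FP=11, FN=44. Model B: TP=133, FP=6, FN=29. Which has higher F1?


Model A: P=63/74=0.8514, R=63/107=0.5888, F1=2PR/(P+R)=2TP/(2TP+FP+FN)=126/181=0.6961
Model B: P=133/139=0.9568, R=133/162=0.821, F1=2PR/(P+R)=2TP/(2TP+FP+FN)=266/301=0.8837
0.6961 < 0.8837 → Model B

Model B


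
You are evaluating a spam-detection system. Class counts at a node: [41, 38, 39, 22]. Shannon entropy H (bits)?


Probabilities: [41/140, 38/140, 39/140, 22/140] ≈ [0.2929, 0.2714, 0.2786, 0.1571]
H = -((41/140)·log₂(41/140) + (38/140)·log₂(38/140) + (39/140)·log₂(39/140) + (22/140)·log₂(22/140))
  = 1.9627 bits

1.9627 bits


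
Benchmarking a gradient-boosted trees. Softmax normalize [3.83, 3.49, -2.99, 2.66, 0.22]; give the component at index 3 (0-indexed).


Exponentials: e^3.83=46.0625, e^3.49=32.7859, e^-2.99=0.0503, e^2.66=14.2963, e^0.22=1.2461
Sum = 94.4411
Softmax = [0.4877, 0.3472, 0.0005, 0.1514, 0.0132]
p[3] = 14.2963/94.4411 = 0.1514

0.1514


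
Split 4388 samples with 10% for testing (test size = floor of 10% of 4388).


Test = ⌊4388·10/100⌋ = 438
Train = 4388 - 438 = 3950

Train: 3950, Test: 438


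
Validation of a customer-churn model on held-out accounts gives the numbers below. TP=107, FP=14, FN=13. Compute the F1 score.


Precision = 107/121 = 0.8843
Recall = 107/120 = 0.8917
F1 = 2·P·R/(P+R) = 2·TP/(2·TP+FP+FN) = 214/(214+14+13) = 214/241 = 0.888

0.888


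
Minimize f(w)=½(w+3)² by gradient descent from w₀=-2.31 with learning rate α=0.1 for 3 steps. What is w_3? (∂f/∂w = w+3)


step 1: grad = -2.31+3 = 0.69; w = -2.31 - 0.1·(0.69) = -2.379
step 2: grad = -2.379+3 = 0.621; w = -2.379 - 0.1·(0.621) = -2.4411
step 3: grad = -2.4411+3 = 0.5589; w = -2.4411 - 0.1·(0.5589) = -2.49699

-2.49699


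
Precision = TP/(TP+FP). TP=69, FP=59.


Precision = TP/(TP+FP)
= 69/(69+59)
= 69/128 = 53.91%

53.91%


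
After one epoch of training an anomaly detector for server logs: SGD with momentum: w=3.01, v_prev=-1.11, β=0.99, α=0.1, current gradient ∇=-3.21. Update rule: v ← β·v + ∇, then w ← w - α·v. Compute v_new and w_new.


v_new = 0.99·-1.11 - 3.21 = -1.0989 - 3.21 = -4.3089
w_new = 3.01 - 0.1·-4.3089 = 3.01 + 0.43089 = 3.44089

v_new=-4.3089, w_new=3.44089


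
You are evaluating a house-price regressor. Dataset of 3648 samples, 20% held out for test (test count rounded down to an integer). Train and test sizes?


Test = ⌊3648·20/100⌋ = 729
Train = 3648 - 729 = 2919

Train: 2919, Test: 729


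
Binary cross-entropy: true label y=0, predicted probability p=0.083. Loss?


BCE = -[y·ln(p) + (1-y)·ln(1-p)]
= -0 - 1·ln(1-0.083)
= -ln(0.917) = 0.0866

0.0866


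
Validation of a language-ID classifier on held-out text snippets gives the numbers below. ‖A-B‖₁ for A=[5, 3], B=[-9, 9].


d = |5+ 9| + |3-9|
  = 14 + 6
  = 20

20


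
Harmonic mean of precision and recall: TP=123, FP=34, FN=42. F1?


Precision = 123/157 = 0.7834
Recall = 123/165 = 0.7455
F1 = 2·P·R/(P+R) = 2·TP/(2·TP+FP+FN) = 246/(246+34+42) = 246/322 = 0.764

0.764


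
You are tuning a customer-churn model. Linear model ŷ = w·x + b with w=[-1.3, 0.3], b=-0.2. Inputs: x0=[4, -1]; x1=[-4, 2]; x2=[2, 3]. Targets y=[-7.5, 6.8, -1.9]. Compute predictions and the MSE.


ŷ0 = (-1.3)·(4) + (0.3)·(-1) - 0.2 = -5.7
ŷ1 = (-1.3)·(-4) + (0.3)·(2) - 0.2 = 5.6
ŷ2 = (-1.3)·(2) + (0.3)·(3) - 0.2 = -1.9
errors² = [3.24, 1.44, 0.0]
MSE = 4.6800/3 = 1.56

1.56


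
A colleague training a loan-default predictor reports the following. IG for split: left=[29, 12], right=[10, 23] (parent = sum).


Parent = [39, 35], H_parent = 0.9979
H_left = 0.8722 (n=41), H_right = 0.885 (n=33)
H_children = (41/74)·0.8722 + (33/74)·0.885 = 0.8779
IG = 0.9979 - 0.8779 = 0.12

0.12


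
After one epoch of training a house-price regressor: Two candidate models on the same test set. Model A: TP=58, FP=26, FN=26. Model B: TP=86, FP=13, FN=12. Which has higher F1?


Model A: P=58/84=0.6905, R=58/84=0.6905, F1=2PR/(P+R)=2TP/(2TP+FP+FN)=116/168=0.6905
Model B: P=86/99=0.8687, R=86/98=0.8776, F1=2PR/(P+R)=2TP/(2TP+FP+FN)=172/197=0.8731
0.6905 < 0.8731 → Model B

Model B


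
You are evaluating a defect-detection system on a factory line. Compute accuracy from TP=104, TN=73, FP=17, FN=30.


Accuracy = (TP+TN)/(TP+TN+FP+FN)
= (104+73)/(224)
= 177/224 = 79.02%

79.02%


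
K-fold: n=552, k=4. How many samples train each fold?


Fold size = 552/4 = 138
Training per fold = 552 - 138 = 414

414


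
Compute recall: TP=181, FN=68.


Recall = TP/(TP+FN)
= 181/(181+68)
= 181/249 = 72.69%

72.69%


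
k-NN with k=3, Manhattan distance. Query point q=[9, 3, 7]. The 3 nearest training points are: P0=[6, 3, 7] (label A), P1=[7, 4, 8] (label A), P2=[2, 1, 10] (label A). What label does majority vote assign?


d(q,P0) = 3  (label A)
d(q,P1) = 4  (label A)
d(q,P2) = 12  (label A)
Votes: A=3, B=0
Majority → A

A


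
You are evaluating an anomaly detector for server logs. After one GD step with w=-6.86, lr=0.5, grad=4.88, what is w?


w_new = w - α·∇
= -6.86 - 0.5·4.88
= -6.86 - 2.44
= -9.3

-9.3


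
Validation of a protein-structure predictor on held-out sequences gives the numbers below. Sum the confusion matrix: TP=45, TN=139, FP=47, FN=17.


Total = TP + TN + FP + FN
= 45 + 139 + 47 + 17
= 248
(Predicted positive: 92, predicted negative: 156)

248


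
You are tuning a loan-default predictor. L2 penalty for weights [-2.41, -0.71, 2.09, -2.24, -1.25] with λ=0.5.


‖w‖₂² = (-2.41)² + (-0.71)² + (2.09)² + (-2.24)² + (-1.25)²
     = 5.8081 + 0.5041 + 4.3681 + 5.0176 + 1.5625
     = 17.2604
λ·‖w‖₂² = 0.5·17.2604 = 8.6302

8.6302


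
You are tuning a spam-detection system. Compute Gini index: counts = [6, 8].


Probabilities: [6/14, 8/14] ≈ [0.4286, 0.5714]
Σpᵢ² = (36 + 64)/14² = 100/196
Gini = 1 - Σpᵢ² = 1 - 100/196 = 0.4898

0.4898


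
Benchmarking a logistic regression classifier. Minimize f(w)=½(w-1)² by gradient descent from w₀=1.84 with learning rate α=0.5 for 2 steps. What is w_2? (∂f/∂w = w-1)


step 1: grad = 1.84-1 = 0.84; w = 1.84 - 0.5·(0.84) = 1.42
step 2: grad = 1.42-1 = 0.42; w = 1.42 - 0.5·(0.42) = 1.21

1.21


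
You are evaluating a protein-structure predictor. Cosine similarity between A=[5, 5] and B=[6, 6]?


A·B = 5·6 + 5·6 = 60
‖A‖ = √50 = 7.0711, ‖B‖ = √72 = 8.4853
cos = 60/(√50·√72) = 60/√3600 = 1.0

1.0


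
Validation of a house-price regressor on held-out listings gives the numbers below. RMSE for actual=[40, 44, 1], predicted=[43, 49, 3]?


MSE = 38/3 = 12.6667
RMSE = √(38/3) = 3.559

3.559


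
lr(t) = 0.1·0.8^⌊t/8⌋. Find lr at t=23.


n_drops = ⌊23/8⌋ = 2
lr = 0.1·0.8^2 = 0.1·0.64 = 0.064

0.064


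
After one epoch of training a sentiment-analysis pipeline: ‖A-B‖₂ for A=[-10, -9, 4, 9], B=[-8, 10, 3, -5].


d = √((-10+ 8)² + (-9-10)² + (4-3)² + (9+ 5)²)
  = √(4 + 361 + 1 + 196)
  = √562 = 23.7065

23.7065


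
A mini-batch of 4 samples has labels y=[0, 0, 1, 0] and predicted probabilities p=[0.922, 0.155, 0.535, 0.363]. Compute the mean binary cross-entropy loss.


L[0] = -ln(1-0.922) = -ln(0.078) = 2.551
L[1] = -ln(1-0.155) = -ln(0.845) = 0.1684
L[2] = -ln(0.535) = 0.6255
L[3] = -ln(1-0.363) = -ln(0.637) = 0.451
mean = (2.551 + 0.1684 + 0.6255 + 0.451)/4 = 0.949

0.949


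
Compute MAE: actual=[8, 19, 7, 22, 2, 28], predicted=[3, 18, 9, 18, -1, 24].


Absolute errors: |8-3|=5, |19-18|=1, |7-9|=2, |22-18|=4, |2+ 1|=3, |28-24|=4
Sum = 19
MAE = 19/6 = 19/6

19/6


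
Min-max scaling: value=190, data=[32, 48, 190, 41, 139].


min=32, max=190
(190-32)/(190-32) = 158/158 = 1.0

1.0


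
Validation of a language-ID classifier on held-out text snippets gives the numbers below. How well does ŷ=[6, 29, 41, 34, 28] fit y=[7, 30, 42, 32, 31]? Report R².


ȳ = 28.4
SS_res = Σ(y-ŷ)² = 16
SS_tot = Σ(y-ȳ)² = 665.2
R² = 1 - SS_res/SS_tot = 1 - 0.0241 = 0.9759

0.9759


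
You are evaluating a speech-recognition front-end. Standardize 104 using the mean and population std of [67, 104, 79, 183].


μ = 108.25, σ = 45.174
z = (104 - 108.25)/45.174 = -0.0941

-0.0941


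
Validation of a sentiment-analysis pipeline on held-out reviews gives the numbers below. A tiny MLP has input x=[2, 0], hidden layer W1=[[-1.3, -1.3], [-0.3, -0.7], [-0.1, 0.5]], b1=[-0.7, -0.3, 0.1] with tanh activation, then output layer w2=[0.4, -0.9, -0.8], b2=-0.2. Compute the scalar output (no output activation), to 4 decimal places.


z1[0] = (-1.3)·(2) + (-1.3)·(0) - 0.7 = -3.3
z1[1] = (-0.3)·(2) + (-0.7)·(0) - 0.3 = -0.9
z1[2] = (-0.1)·(2) + (0.5)·(0) + 0.1 = -0.1
h = tanh(z1) = [-0.9973, -0.7163, -0.0997]
output = (0.4)·(-0.9973) + (-0.9)·(-0.7163) + (-0.8)·(-0.0997) - 0.2 = 0.1255

0.1255


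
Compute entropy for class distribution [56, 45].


Probabilities: [56/101, 45/101] ≈ [0.5545, 0.4455]
H = -((56/101)·log₂(56/101) + (45/101)·log₂(45/101))
  = 0.9914 bits

0.9914 bits


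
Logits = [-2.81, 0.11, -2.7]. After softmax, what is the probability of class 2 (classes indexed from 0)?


Exponentials: e^-2.81=0.0602, e^0.11=1.1163, e^-2.7=0.0672
Sum = 1.2437
Softmax = [0.0484, 0.8976, 0.054]
p[2] = 0.0672/1.2437 = 0.054

0.054


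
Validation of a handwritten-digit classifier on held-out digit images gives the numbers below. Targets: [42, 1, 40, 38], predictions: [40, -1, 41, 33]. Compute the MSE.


Squared errors: (42-40)²=4, (1+ 1)²=4, (40-41)²=1, (38-33)²=25
Sum = 34
MSE = 34/4 = 17/2

17/2


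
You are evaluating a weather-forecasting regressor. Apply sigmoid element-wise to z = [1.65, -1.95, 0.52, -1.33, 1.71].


σ(1.65) = 1/(1+e^-1.65) = 0.8389
σ(-1.95) = 1/(1+e^1.95) = 0.1246
σ(0.52) = 1/(1+e^-0.52) = 0.6271
σ(-1.33) = 1/(1+e^1.33) = 0.2092
σ(1.71) = 1/(1+e^-1.71) = 0.8468
result = [0.8389, 0.1246, 0.6271, 0.2092, 0.8468]

[0.8389, 0.1246, 0.6271, 0.2092, 0.8468]


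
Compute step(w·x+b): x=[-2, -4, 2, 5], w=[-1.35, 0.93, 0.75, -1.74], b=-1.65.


z = (-2)·(-1.35) + (-4)·(0.93) + (2)·(0.75) + (5)·(-1.74) - 1.65
  = -9.87
step(z) = 0 (z<0)

0


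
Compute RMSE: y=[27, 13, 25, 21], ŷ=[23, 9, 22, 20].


MSE = 42/4 = 10.5
RMSE = √(42/4) = 3.2404

3.2404


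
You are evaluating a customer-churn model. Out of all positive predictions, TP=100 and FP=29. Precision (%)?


Precision = TP/(TP+FP)
= 100/(100+29)
= 100/129 = 77.52%

77.52%


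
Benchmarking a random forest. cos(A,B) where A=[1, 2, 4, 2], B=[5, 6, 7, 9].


A·B = 1·5 + 2·6 + 4·7 + 2·9 = 63
‖A‖ = √25 = 5, ‖B‖ = √191 = 13.8203
cos = 63/(√25·√191) = 63/√4775 = 0.9117

0.9117


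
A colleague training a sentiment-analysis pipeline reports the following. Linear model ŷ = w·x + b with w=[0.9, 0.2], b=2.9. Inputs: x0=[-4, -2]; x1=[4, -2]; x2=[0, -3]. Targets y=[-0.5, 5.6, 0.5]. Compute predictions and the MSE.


ŷ0 = (0.9)·(-4) + (0.2)·(-2) + 2.9 = -1.1
ŷ1 = (0.9)·(4) + (0.2)·(-2) + 2.9 = 6.1
ŷ2 = (0.9)·(0) + (0.2)·(-3) + 2.9 = 2.3
errors² = [0.36, 0.25, 3.24]
MSE = 3.8500/3 = 1.2833

1.2833


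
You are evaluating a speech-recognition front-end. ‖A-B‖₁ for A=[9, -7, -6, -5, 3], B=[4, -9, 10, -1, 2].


d = |9-4| + |-7+ 9| + |-6-10| + |-5+ 1| + |3-2|
  = 5 + 2 + 16 + 4 + 1
  = 28

28


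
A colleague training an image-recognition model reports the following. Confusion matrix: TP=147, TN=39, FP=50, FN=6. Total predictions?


Total = TP + TN + FP + FN
= 147 + 39 + 50 + 6
= 242
(Predicted positive: 197, predicted negative: 45)

242


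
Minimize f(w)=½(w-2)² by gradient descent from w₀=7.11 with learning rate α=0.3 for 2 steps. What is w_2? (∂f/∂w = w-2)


step 1: grad = 7.11-2 = 5.11; w = 7.11 - 0.3·(5.11) = 5.577
step 2: grad = 5.577-2 = 3.577; w = 5.577 - 0.3·(3.577) = 4.5039

4.5039


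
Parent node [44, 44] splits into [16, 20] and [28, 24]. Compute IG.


Parent = [44, 44], H_parent = 1
H_left = 0.9911 (n=36), H_right = 0.9957 (n=52)
H_children = (36/88)·0.9911 + (52/88)·0.9957 = 0.9938
IG = 1 - 0.9938 = 0.0062

0.0062


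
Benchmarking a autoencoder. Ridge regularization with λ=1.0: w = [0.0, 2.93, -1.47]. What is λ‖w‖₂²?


‖w‖₂² = (0.0)² + (2.93)² + (-1.47)²
     = 0 + 8.5849 + 2.1609
     = 10.7458
λ·‖w‖₂² = 1.0·10.7458 = 10.7458

10.7458


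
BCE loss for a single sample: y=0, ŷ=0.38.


BCE = -[y·ln(p) + (1-y)·ln(1-p)]
= -0 - 1·ln(1-0.38)
= -ln(0.62) = 0.478

0.478


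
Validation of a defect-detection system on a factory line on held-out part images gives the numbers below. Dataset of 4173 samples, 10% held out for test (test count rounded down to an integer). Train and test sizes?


Test = ⌊4173·10/100⌋ = 417
Train = 4173 - 417 = 3756

Train: 3756, Test: 417


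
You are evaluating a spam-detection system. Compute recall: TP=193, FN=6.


Recall = TP/(TP+FN)
= 193/(193+6)
= 193/199 = 96.98%

96.98%


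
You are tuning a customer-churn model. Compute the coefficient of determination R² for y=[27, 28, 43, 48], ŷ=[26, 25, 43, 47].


ȳ = 36.5
SS_res = Σ(y-ŷ)² = 11
SS_tot = Σ(y-ȳ)² = 337
R² = 1 - SS_res/SS_tot = 1 - 0.0326 = 0.9674

0.9674


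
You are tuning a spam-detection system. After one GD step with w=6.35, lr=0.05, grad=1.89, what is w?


w_new = w - α·∇
= 6.35 - 0.05·1.89
= 6.35 - 0.0945
= 6.2555

6.2555


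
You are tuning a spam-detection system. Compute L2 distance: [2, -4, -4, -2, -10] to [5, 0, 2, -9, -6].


d = √((2-5)² + (-4-0)² + (-4-2)² + (-2+ 9)² + (-10+ 6)²)
  = √(9 + 16 + 36 + 49 + 16)
  = √126 = 11.225

11.225


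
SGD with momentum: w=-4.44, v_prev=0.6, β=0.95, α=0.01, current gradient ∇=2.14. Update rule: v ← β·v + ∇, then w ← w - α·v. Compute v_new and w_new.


v_new = 0.95·0.6 + 2.14 = 0.57 + 2.14 = 2.71
w_new = -4.44 - 0.01·2.71 = -4.44 - 0.0271 = -4.4671

v_new=2.71, w_new=-4.4671


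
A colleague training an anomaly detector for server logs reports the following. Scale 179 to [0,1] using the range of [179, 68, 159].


min=68, max=179
(179-68)/(179-68) = 111/111 = 1.0

1.0


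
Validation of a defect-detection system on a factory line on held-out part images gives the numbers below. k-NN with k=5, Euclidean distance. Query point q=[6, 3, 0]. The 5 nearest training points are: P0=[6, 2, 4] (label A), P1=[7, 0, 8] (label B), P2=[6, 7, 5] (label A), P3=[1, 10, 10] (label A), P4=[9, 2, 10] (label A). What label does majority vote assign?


d(q,P0) = 4.1231  (label A)
d(q,P1) = 8.6023  (label B)
d(q,P2) = 6.4031  (label A)
d(q,P3) = 13.1909  (label A)
d(q,P4) = 10.4881  (label A)
Votes: A=4, B=1
Majority → A

A


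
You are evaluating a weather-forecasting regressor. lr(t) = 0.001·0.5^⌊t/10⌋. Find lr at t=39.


n_drops = ⌊39/10⌋ = 3
lr = 0.001·0.5^3 = 0.001·0.125 = 0.000125

0.000125


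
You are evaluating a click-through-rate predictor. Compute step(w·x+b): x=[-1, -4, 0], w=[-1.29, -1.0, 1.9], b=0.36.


z = (-1)·(-1.29) + (-4)·(-1.0) + (0)·(1.9) + 0.36
  = 5.65
step(z) = 1 (z≥0)

1


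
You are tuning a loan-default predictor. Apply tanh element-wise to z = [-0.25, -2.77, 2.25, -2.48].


tanh(-0.25) = -0.2449
tanh(-2.77) = -0.9922
tanh(2.25) = 0.978
tanh(-2.48) = -0.9861
result = [-0.2449, -0.9922, 0.978, -0.9861]

[-0.2449, -0.9922, 0.978, -0.9861]


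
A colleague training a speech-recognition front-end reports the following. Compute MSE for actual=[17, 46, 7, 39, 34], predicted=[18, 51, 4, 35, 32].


Squared errors: (17-18)²=1, (46-51)²=25, (7-4)²=9, (39-35)²=16, (34-32)²=4
Sum = 55
MSE = 55/5 = 11

11


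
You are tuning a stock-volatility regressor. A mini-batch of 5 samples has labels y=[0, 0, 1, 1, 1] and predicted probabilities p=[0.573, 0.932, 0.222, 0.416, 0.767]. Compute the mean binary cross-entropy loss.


L[0] = -ln(1-0.573) = -ln(0.427) = 0.851
L[1] = -ln(1-0.932) = -ln(0.068) = 2.6882
L[2] = -ln(0.222) = 1.5051
L[3] = -ln(0.416) = 0.8771
L[4] = -ln(0.767) = 0.2653
mean = (0.851 + 2.6882 + 1.5051 + 0.8771 + 0.2653)/5 = 1.2373

1.2373


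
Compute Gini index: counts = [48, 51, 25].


Probabilities: [48/124, 51/124, 25/124] ≈ [0.3871, 0.4113, 0.2016]
Σpᵢ² = (2304 + 2601 + 625)/124² = 5530/15376
Gini = 1 - Σpᵢ² = 1 - 5530/15376 = 0.6403

0.6403


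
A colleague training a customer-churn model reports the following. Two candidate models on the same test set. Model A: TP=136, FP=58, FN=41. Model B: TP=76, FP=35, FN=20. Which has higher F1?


Model A: P=136/194=0.701, R=136/177=0.7684, F1=2PR/(P+R)=2TP/(2TP+FP+FN)=272/371=0.7332
Model B: P=76/111=0.6847, R=76/96=0.7917, F1=2PR/(P+R)=2TP/(2TP+FP+FN)=152/207=0.7343
0.7332 < 0.7343 → Model B

Model B


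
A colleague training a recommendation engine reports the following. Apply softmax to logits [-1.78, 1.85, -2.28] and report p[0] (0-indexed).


Exponentials: e^-1.78=0.1686, e^1.85=6.3598, e^-2.28=0.1023
Sum = 6.6307
Softmax = [0.0254, 0.9591, 0.0154]
p[0] = 0.1686/6.6307 = 0.0254

0.0254


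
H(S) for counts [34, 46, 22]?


Probabilities: [34/102, 46/102, 22/102] ≈ [0.3333, 0.451, 0.2157]
H = -((34/102)·log₂(34/102) + (46/102)·log₂(46/102) + (22/102)·log₂(22/102))
  = 1.5237 bits

1.5237 bits


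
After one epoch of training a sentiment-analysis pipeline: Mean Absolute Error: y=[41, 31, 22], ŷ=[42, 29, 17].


Absolute errors: |41-42|=1, |31-29|=2, |22-17|=5
Sum = 8
MAE = 8/3 = 8/3

8/3


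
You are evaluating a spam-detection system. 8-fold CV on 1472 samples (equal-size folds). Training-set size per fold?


Fold size = 1472/8 = 184
Training per fold = 1472 - 184 = 1288

1288


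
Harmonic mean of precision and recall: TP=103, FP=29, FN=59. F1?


Precision = 103/132 = 0.7803
Recall = 103/162 = 0.6358
F1 = 2·P·R/(P+R) = 2·TP/(2·TP+FP+FN) = 206/(206+29+59) = 206/294 = 0.7007

0.7007


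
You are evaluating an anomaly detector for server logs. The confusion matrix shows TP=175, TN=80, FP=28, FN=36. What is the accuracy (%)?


Accuracy = (TP+TN)/(TP+TN+FP+FN)
= (175+80)/(319)
= 255/319 = 79.94%

79.94%


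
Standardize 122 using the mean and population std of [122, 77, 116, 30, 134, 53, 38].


μ = 81.4286, σ = 39.5758
z = (122 - 81.4286)/39.5758 = 1.0252

1.0252


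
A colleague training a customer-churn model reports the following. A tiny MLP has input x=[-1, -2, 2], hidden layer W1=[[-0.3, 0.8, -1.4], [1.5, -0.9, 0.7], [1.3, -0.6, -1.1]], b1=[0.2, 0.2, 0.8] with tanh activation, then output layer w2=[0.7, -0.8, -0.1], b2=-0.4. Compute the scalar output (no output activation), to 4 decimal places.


z1[0] = (-0.3)·(-1) + (0.8)·(-2) + (-1.4)·(2) + 0.2 = -3.9
z1[1] = (1.5)·(-1) + (-0.9)·(-2) + (0.7)·(2) + 0.2 = 1.9
z1[2] = (1.3)·(-1) + (-0.6)·(-2) + (-1.1)·(2) + 0.8 = -1.5
h = tanh(z1) = [-0.9992, 0.9562, -0.9051]
output = (0.7)·(-0.9992) + (-0.8)·(0.9562) + (-0.1)·(-0.9051) - 0.4 = -1.7739

-1.7739


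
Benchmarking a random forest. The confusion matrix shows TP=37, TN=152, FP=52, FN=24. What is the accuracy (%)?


Accuracy = (TP+TN)/(TP+TN+FP+FN)
= (37+152)/(265)
= 189/265 = 71.32%

71.32%


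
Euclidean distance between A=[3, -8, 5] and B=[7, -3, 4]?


d = √((3-7)² + (-8+ 3)² + (5-4)²)
  = √(16 + 25 + 1)
  = √42 = 6.4807

6.4807


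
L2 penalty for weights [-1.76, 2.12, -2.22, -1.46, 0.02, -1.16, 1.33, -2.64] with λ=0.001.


‖w‖₂² = (-1.76)² + (2.12)² + (-2.22)² + (-1.46)² + (0.02)² + (-1.16)² + (1.33)² + (-2.64)²
     = 3.0976 + 4.4944 + 4.9284 + 2.1316 + 0.0004 + 1.3456 + 1.7689 + 6.9696
     = 24.7365
λ·‖w‖₂² = 0.001·24.7365 = 0.024737

0.024737


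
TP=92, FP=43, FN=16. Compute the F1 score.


Precision = 92/135 = 0.6815
Recall = 92/108 = 0.8519
F1 = 2·P·R/(P+R) = 2·TP/(2·TP+FP+FN) = 184/(184+43+16) = 184/243 = 0.7572

0.7572


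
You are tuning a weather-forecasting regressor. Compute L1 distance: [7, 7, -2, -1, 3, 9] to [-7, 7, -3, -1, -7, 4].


d = |7+ 7| + |7-7| + |-2+ 3| + |-1+ 1| + |3+ 7| + |9-4|
  = 14 + 0 + 1 + 0 + 10 + 5
  = 30

30


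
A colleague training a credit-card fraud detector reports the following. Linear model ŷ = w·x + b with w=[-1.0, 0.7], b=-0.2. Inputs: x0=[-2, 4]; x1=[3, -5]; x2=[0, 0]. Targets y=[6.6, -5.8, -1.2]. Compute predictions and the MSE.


ŷ0 = (-1.0)·(-2) + (0.7)·(4) - 0.2 = 4.6
ŷ1 = (-1.0)·(3) + (0.7)·(-5) - 0.2 = -6.7
ŷ2 = (-1.0)·(0) + (0.7)·(0) - 0.2 = -0.2
errors² = [4.0, 0.81, 1.0]
MSE = 5.8100/3 = 1.9367

1.9367
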